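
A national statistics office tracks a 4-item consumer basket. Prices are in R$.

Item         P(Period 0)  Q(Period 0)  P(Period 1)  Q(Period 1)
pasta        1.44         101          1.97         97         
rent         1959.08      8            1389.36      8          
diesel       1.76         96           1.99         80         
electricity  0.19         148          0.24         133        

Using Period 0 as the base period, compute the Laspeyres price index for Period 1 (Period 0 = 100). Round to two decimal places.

72.06

Laspeyres price index uses base-period quantities as weights.
ΣP(Period 1)·Q(Period 0) = 1.97×101 + 1389.36×8 + 1.99×96 + 0.24×148 = 198.97 + 11114.88 + 191.04 + 35.52 = 11540.41
ΣP(Period 0)·Q(Period 0) = 1.44×101 + 1959.08×8 + 1.76×96 + 0.19×148 = 145.44 + 15672.64 + 168.96 + 28.12 = 16015.16
Index = 11540.41 / 16015.16 × 100 = 72.0593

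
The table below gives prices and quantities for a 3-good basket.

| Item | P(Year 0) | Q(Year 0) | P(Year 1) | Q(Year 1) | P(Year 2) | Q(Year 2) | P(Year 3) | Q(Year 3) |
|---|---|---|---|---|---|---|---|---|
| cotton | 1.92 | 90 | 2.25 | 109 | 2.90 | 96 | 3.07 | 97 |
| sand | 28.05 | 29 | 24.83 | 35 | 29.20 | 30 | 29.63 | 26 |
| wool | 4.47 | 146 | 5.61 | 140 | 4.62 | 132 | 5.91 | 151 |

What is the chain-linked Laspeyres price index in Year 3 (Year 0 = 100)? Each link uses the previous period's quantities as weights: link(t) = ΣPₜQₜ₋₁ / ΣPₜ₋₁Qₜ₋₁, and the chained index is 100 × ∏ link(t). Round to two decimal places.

Link Year 0→Year 1:
ΣP(Year 1)Q(Year 0) = 2.25×90 + 24.83×29 + 5.61×146 = 202.5 + 720.07 + 819.06 = 1741.63
ΣP(Year 0)Q(Year 0) = 1.92×90 + 28.05×29 + 4.47×146 = 172.8 + 813.45 + 652.62 = 1638.87
link = 1741.63/1638.87 = 1.062702
Link Year 1→Year 2:
ΣP(Year 2)Q(Year 1) = 2.90×109 + 29.20×35 + 4.62×140 = 316.1 + 1022 + 646.8 = 1984.9
ΣP(Year 1)Q(Year 1) = 2.25×109 + 24.83×35 + 5.61×140 = 245.25 + 869.05 + 785.4 = 1899.7
link = 1984.9/1899.7 = 1.044849
Link Year 2→Year 3:
ΣP(Year 3)Q(Year 2) = 3.07×96 + 29.63×30 + 5.91×132 = 294.72 + 888.9 + 780.12 = 1963.74
ΣP(Year 2)Q(Year 2) = 2.90×96 + 29.20×30 + 4.62×132 = 278.4 + 876 + 609.84 = 1764.24
link = 1963.74/1764.24 = 1.113080
Chained index = 100 × 1.062702 × 1.044849 × 1.113080 = 123.5923

123.59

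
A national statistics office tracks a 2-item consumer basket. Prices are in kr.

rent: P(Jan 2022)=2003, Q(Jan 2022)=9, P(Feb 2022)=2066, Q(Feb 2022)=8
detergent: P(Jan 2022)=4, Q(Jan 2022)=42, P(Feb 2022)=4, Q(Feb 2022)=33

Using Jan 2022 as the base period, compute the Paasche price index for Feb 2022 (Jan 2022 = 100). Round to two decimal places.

Paasche price index uses current-period quantities as weights.
ΣP(Feb 2022)·Q(Feb 2022) = 2066×8 + 4×33 = 16528 + 132 = 16660
ΣP(Jan 2022)·Q(Feb 2022) = 2003×8 + 4×33 = 16024 + 132 = 16156
Index = 16660 / 16156 × 100 = 103.1196

103.12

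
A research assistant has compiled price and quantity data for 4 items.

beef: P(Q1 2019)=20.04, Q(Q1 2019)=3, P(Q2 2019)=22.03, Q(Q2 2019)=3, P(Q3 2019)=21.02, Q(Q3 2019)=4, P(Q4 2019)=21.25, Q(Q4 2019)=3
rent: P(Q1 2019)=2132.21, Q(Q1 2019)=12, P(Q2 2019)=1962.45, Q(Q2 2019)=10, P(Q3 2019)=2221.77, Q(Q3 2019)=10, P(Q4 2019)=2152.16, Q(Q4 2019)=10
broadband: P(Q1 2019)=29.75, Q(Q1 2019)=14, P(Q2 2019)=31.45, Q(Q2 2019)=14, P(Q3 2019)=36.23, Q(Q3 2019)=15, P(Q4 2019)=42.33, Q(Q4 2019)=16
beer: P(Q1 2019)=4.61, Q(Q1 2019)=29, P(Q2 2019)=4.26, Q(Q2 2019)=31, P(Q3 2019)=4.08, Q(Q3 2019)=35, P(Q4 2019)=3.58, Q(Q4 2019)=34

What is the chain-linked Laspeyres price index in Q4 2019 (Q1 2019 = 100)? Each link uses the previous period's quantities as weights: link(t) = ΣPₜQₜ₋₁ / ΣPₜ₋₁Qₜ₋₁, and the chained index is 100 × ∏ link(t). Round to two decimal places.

Link Q1 2019→Q2 2019:
ΣP(Q2 2019)Q(Q1 2019) = 22.03×3 + 1962.45×12 + 31.45×14 + 4.26×29 = 66.09 + 23549.4 + 440.3 + 123.54 = 24179.33
ΣP(Q1 2019)Q(Q1 2019) = 20.04×3 + 2132.21×12 + 29.75×14 + 4.61×29 = 60.12 + 25586.52 + 416.5 + 133.69 = 26196.83
link = 24179.33/26196.83 = 0.922987
Link Q2 2019→Q3 2019:
ΣP(Q3 2019)Q(Q2 2019) = 21.02×3 + 2221.77×10 + 36.23×14 + 4.08×31 = 63.06 + 22217.7 + 507.22 + 126.48 = 22914.46
ΣP(Q2 2019)Q(Q2 2019) = 22.03×3 + 1962.45×10 + 31.45×14 + 4.26×31 = 66.09 + 19624.5 + 440.3 + 132.06 = 20262.95
link = 22914.46/20262.95 = 1.130855
Link Q3 2019→Q4 2019:
ΣP(Q4 2019)Q(Q3 2019) = 21.25×4 + 2152.16×10 + 42.33×15 + 3.58×35 = 85 + 21521.6 + 634.95 + 125.3 = 22366.85
ΣP(Q3 2019)Q(Q3 2019) = 21.02×4 + 2221.77×10 + 36.23×15 + 4.08×35 = 84.08 + 22217.7 + 543.45 + 142.8 = 22988.03
link = 22366.85/22988.03 = 0.972978
Chained index = 100 × 0.922987 × 1.130855 × 0.972978 = 101.5560

101.56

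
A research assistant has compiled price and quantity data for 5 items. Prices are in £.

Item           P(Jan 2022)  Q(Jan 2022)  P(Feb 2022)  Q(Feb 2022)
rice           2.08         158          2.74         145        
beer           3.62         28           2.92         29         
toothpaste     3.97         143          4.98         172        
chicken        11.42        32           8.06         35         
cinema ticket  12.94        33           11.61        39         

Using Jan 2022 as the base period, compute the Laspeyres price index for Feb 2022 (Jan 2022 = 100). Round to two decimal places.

Laspeyres price index uses base-period quantities as weights.
ΣP(Feb 2022)·Q(Jan 2022) = 2.74×158 + 2.92×28 + 4.98×143 + 8.06×32 + 11.61×33 = 432.92 + 81.76 + 712.14 + 257.92 + 383.13 = 1867.87
ΣP(Jan 2022)·Q(Jan 2022) = 2.08×158 + 3.62×28 + 3.97×143 + 11.42×32 + 12.94×33 = 328.64 + 101.36 + 567.71 + 365.44 + 427.02 = 1790.17
Index = 1867.87 / 1790.17 × 100 = 104.3404

104.34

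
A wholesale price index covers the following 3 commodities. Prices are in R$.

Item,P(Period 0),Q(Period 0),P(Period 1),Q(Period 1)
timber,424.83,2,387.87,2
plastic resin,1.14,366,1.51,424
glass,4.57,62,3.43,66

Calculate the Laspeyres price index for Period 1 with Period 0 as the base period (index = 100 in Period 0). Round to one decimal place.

99.4

Laspeyres price index uses base-period quantities as weights.
ΣP(Period 1)·Q(Period 0) = 387.87×2 + 1.51×366 + 3.43×62 = 775.74 + 552.66 + 212.66 = 1541.06
ΣP(Period 0)·Q(Period 0) = 424.83×2 + 1.14×366 + 4.57×62 = 849.66 + 417.24 + 283.34 = 1550.24
Index = 1541.06 / 1550.24 × 100 = 99.4078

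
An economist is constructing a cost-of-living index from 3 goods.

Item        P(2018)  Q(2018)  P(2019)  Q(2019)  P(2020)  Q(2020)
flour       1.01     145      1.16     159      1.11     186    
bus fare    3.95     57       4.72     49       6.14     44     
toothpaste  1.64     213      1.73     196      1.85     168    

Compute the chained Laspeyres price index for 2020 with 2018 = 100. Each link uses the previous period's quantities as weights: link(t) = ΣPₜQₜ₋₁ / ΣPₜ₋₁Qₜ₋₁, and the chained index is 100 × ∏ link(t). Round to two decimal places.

124.37

Link 2018→2019:
ΣP(2019)Q(2018) = 1.16×145 + 4.72×57 + 1.73×213 = 168.2 + 269.04 + 368.49 = 805.73
ΣP(2018)Q(2018) = 1.01×145 + 3.95×57 + 1.64×213 = 146.45 + 225.15 + 349.32 = 720.92
link = 805.73/720.92 = 1.117641
Link 2019→2020:
ΣP(2020)Q(2019) = 1.11×159 + 6.14×49 + 1.85×196 = 176.49 + 300.86 + 362.6 = 839.95
ΣP(2019)Q(2019) = 1.16×159 + 4.72×49 + 1.73×196 = 184.44 + 231.28 + 339.08 = 754.8
link = 839.95/754.8 = 1.112811
Chained index = 100 × 1.117641 × 1.112811 = 124.3724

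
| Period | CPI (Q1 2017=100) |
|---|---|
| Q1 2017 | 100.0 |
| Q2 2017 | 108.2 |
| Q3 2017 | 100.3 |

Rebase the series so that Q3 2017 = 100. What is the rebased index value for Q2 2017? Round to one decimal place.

107.9

Rebased(Q2 2017) = 108.2 / 100.3 × 100 = 107.8764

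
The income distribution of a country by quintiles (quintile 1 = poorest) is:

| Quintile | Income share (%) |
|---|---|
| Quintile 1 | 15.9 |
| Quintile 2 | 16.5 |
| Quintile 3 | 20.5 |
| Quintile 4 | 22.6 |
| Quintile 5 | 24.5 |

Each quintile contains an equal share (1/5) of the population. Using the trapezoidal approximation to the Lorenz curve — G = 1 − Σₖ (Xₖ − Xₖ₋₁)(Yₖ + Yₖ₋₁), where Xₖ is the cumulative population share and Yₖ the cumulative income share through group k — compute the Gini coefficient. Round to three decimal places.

Cumulative income shares Yₖ: 0.1590, 0.3240, 0.5290, 0.7550, 1.0000
Σ (Xₖ−Xₖ₋₁)(Yₖ+Yₖ₋₁) = (1/5)(0.1590+0.0000) + (1/5)(0.3240+0.1590) + (1/5)(0.5290+0.3240) + (1/5)(0.7550+0.5290) + (1/5)(1.0000+0.7550)
  = 0.0318 + 0.0966 + 0.1706 + 0.2568 + 0.3510 = 0.9068
G = 1 − 0.9068 = 0.0932

0.093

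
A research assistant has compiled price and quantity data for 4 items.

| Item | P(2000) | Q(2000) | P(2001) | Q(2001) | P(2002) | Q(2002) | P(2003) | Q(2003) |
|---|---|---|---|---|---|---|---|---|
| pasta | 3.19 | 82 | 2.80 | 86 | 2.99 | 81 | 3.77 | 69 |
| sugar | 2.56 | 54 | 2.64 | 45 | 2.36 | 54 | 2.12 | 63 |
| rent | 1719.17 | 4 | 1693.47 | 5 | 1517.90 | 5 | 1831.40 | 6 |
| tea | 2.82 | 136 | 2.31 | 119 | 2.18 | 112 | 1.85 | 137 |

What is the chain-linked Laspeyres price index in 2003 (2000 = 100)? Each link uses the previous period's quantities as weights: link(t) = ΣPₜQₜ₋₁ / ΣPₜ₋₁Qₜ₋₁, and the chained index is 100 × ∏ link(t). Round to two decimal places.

104.81

Link 2000→2001:
ΣP(2001)Q(2000) = 2.80×82 + 2.64×54 + 1693.47×4 + 2.31×136 = 229.6 + 142.56 + 6773.88 + 314.16 = 7460.2
ΣP(2000)Q(2000) = 3.19×82 + 2.56×54 + 1719.17×4 + 2.82×136 = 261.58 + 138.24 + 6876.68 + 383.52 = 7660.02
link = 7460.2/7660.02 = 0.973914
Link 2001→2002:
ΣP(2002)Q(2001) = 2.99×86 + 2.36×45 + 1517.90×5 + 2.18×119 = 257.14 + 106.2 + 7589.5 + 259.42 = 8212.26
ΣP(2001)Q(2001) = 2.80×86 + 2.64×45 + 1693.47×5 + 2.31×119 = 240.8 + 118.8 + 8467.35 + 274.89 = 9101.84
link = 8212.26/9101.84 = 0.902264
Link 2002→2003:
ΣP(2003)Q(2002) = 3.77×81 + 2.12×54 + 1831.40×5 + 1.85×112 = 305.37 + 114.48 + 9157 + 207.2 = 9784.05
ΣP(2002)Q(2002) = 2.99×81 + 2.36×54 + 1517.90×5 + 2.18×112 = 242.19 + 127.44 + 7589.5 + 244.16 = 8203.29
link = 9784.05/8203.29 = 1.192698
Chained index = 100 × 0.973914 × 0.902264 × 1.192698 = 104.8056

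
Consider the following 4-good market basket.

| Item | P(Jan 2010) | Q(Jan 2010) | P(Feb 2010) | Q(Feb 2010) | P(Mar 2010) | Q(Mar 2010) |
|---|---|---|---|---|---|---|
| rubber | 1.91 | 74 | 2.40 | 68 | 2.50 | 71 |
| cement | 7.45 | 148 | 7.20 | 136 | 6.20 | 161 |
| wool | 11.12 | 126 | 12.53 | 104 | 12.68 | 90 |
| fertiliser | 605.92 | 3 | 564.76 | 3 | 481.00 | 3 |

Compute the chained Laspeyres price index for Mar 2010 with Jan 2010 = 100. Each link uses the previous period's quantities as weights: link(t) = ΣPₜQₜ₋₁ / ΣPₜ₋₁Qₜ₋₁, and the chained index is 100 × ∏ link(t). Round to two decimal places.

Link Jan 2010→Feb 2010:
ΣP(Feb 2010)Q(Jan 2010) = 2.40×74 + 7.20×148 + 12.53×126 + 564.76×3 = 177.6 + 1065.6 + 1578.78 + 1694.28 = 4516.26
ΣP(Jan 2010)Q(Jan 2010) = 1.91×74 + 7.45×148 + 11.12×126 + 605.92×3 = 141.34 + 1102.6 + 1401.12 + 1817.76 = 4462.82
link = 4516.26/4462.82 = 1.011974
Link Feb 2010→Mar 2010:
ΣP(Mar 2010)Q(Feb 2010) = 2.50×68 + 6.20×136 + 12.68×104 + 481.00×3 = 170 + 843.2 + 1318.72 + 1443 = 3774.92
ΣP(Feb 2010)Q(Feb 2010) = 2.40×68 + 7.20×136 + 12.53×104 + 564.76×3 = 163.2 + 979.2 + 1303.12 + 1694.28 = 4139.8
link = 3774.92/4139.8 = 0.911860
Chained index = 100 × 1.011974 × 0.911860 = 92.2780

92.28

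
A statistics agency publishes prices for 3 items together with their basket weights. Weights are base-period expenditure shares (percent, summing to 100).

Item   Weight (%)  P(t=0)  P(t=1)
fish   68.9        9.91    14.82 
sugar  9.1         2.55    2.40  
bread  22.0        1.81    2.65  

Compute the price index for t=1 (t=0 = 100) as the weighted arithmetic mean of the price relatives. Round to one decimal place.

143.8

fish: 68.9 × (14.82/9.91) = 68.9 × 1.495459 = 103.0371
sugar: 9.1 × (2.40/2.55) = 9.1 × 0.941176 = 8.5647
bread: 22.0 × (2.65/1.81) = 22.0 × 1.464088 = 32.2099
Index = Σ wᵢ·(p₁ᵢ/p₀ᵢ) = 103.0371 + 8.5647 + 32.2099 = 143.8118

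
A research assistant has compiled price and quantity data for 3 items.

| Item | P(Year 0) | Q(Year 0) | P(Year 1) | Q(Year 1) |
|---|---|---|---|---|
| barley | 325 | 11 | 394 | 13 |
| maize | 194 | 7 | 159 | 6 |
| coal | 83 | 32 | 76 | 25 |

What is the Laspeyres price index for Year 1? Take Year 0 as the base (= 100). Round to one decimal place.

Laspeyres price index uses base-period quantities as weights.
ΣP(Year 1)·Q(Year 0) = 394×11 + 159×7 + 76×32 = 4334 + 1113 + 2432 = 7879
ΣP(Year 0)·Q(Year 0) = 325×11 + 194×7 + 83×32 = 3575 + 1358 + 2656 = 7589
Index = 7879 / 7589 × 100 = 103.8213

103.8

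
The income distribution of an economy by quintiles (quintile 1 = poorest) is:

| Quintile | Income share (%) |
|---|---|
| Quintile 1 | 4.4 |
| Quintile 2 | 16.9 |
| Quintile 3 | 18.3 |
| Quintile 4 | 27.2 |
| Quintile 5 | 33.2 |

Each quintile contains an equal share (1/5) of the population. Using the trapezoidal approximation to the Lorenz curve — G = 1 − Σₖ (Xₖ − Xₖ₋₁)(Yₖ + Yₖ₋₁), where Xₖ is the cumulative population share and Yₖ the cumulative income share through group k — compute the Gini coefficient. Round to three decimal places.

0.272

Cumulative income shares Yₖ: 0.0440, 0.2130, 0.3960, 0.6680, 1.0000
Σ (Xₖ−Xₖ₋₁)(Yₖ+Yₖ₋₁) = (1/5)(0.0440+0.0000) + (1/5)(0.2130+0.0440) + (1/5)(0.3960+0.2130) + (1/5)(0.6680+0.3960) + (1/5)(1.0000+0.6680)
  = 0.0088 + 0.0514 + 0.1218 + 0.2128 + 0.3336 = 0.7284
G = 1 − 0.7284 = 0.2716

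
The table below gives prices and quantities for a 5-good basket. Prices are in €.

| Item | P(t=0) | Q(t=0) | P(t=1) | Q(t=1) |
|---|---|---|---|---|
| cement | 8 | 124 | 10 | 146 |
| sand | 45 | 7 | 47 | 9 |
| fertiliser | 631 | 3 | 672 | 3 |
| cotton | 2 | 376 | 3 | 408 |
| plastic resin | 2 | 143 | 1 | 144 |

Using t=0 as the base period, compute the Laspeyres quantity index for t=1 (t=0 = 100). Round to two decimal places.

107.83

Laspeyres quantity index uses base-period prices as weights.
ΣP(t=0)·Q(t=1) = 8×146 + 45×9 + 631×3 + 2×408 + 2×144 = 1168 + 405 + 1893 + 816 + 288 = 4570
ΣP(t=0)·Q(t=0) = 8×124 + 45×7 + 631×3 + 2×376 + 2×143 = 992 + 315 + 1893 + 752 + 286 = 4238
Index = 4570 / 4238 × 100 = 107.8339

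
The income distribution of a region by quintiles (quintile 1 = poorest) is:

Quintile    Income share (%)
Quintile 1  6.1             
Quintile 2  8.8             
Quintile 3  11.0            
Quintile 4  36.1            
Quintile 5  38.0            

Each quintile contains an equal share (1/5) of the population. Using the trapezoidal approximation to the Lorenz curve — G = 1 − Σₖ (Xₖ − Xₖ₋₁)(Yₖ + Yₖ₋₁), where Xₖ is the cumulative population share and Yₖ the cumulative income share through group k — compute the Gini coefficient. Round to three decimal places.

Cumulative income shares Yₖ: 0.0610, 0.1490, 0.2590, 0.6200, 1.0000
Σ (Xₖ−Xₖ₋₁)(Yₖ+Yₖ₋₁) = (1/5)(0.0610+0.0000) + (1/5)(0.1490+0.0610) + (1/5)(0.2590+0.1490) + (1/5)(0.6200+0.2590) + (1/5)(1.0000+0.6200)
  = 0.0122 + 0.0420 + 0.0816 + 0.1758 + 0.3240 = 0.6356
G = 1 − 0.6356 = 0.3644

0.364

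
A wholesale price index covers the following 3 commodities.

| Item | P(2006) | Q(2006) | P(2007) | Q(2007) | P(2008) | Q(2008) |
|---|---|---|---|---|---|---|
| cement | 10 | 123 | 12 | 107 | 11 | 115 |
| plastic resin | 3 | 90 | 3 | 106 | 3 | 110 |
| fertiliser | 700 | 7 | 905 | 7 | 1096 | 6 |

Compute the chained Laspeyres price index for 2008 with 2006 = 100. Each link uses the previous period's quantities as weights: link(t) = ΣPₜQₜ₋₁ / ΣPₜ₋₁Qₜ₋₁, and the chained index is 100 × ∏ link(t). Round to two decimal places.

145.83

Link 2006→2007:
ΣP(2007)Q(2006) = 12×123 + 3×90 + 905×7 = 1476 + 270 + 6335 = 8081
ΣP(2006)Q(2006) = 10×123 + 3×90 + 700×7 = 1230 + 270 + 4900 = 6400
link = 8081/6400 = 1.262656
Link 2007→2008:
ΣP(2008)Q(2007) = 11×107 + 3×106 + 1096×7 = 1177 + 318 + 7672 = 9167
ΣP(2007)Q(2007) = 12×107 + 3×106 + 905×7 = 1284 + 318 + 6335 = 7937
link = 9167/7937 = 1.154970
Chained index = 100 × 1.262656 × 1.154970 = 145.8331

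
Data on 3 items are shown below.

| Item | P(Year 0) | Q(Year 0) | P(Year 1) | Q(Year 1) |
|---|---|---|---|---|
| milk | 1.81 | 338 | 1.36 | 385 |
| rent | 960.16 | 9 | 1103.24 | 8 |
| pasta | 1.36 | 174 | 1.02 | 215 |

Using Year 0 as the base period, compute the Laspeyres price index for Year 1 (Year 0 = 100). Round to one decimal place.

Laspeyres price index uses base-period quantities as weights.
ΣP(Year 1)·Q(Year 0) = 1.36×338 + 1103.24×9 + 1.02×174 = 459.68 + 9929.16 + 177.48 = 10566.32
ΣP(Year 0)·Q(Year 0) = 1.81×338 + 960.16×9 + 1.36×174 = 611.78 + 8641.44 + 236.64 = 9489.86
Index = 10566.32 / 9489.86 × 100 = 111.3433

111.3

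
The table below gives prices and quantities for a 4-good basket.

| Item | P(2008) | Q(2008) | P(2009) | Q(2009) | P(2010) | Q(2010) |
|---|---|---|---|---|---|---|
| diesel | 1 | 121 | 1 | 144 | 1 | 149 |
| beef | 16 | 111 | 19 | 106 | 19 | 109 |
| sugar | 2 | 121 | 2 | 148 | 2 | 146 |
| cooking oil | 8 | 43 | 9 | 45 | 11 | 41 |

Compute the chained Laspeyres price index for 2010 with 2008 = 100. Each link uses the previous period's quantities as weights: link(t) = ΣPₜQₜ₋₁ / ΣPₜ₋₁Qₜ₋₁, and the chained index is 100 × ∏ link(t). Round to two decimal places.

118.77

Link 2008→2009:
ΣP(2009)Q(2008) = 1×121 + 19×111 + 2×121 + 9×43 = 121 + 2109 + 242 + 387 = 2859
ΣP(2008)Q(2008) = 1×121 + 16×111 + 2×121 + 8×43 = 121 + 1776 + 242 + 344 = 2483
link = 2859/2483 = 1.151430
Link 2009→2010:
ΣP(2010)Q(2009) = 1×144 + 19×106 + 2×148 + 11×45 = 144 + 2014 + 296 + 495 = 2949
ΣP(2009)Q(2009) = 1×144 + 19×106 + 2×148 + 9×45 = 144 + 2014 + 296 + 405 = 2859
link = 2949/2859 = 1.031480
Chained index = 100 × 1.151430 × 1.031480 = 118.7676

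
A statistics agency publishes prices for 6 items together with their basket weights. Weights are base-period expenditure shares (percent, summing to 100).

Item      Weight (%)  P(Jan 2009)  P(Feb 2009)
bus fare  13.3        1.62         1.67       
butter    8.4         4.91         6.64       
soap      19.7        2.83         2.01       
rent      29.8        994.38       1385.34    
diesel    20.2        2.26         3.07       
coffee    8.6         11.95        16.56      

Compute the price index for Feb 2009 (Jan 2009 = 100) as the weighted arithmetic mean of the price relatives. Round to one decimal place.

bus fare: 13.3 × (1.67/1.62) = 13.3 × 1.030864 = 13.7105
butter: 8.4 × (6.64/4.91) = 8.4 × 1.352342 = 11.3597
soap: 19.7 × (2.01/2.83) = 19.7 × 0.710247 = 13.9919
rent: 29.8 × (1385.34/994.38) = 29.8 × 1.393170 = 41.5165
diesel: 20.2 × (3.07/2.26) = 20.2 × 1.358407 = 27.4398
coffee: 8.6 × (16.56/11.95) = 8.6 × 1.385774 = 11.9177
Index = Σ wᵢ·(p₁ᵢ/p₀ᵢ) = 13.7105 + 11.3597 + 13.9919 + 41.5165 + 27.4398 + 11.9177 = 119.9360

119.9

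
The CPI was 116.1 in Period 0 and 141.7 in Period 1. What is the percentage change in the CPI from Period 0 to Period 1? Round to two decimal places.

Change = (141.7 − 116.1) / 116.1 × 100
       = 25.6 / 116.1 × 100 = 22.0500%

22.05%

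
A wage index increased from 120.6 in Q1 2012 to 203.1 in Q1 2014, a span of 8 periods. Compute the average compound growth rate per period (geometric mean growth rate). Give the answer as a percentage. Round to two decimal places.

6.73%

Growth factor = (203.1/120.6)^(1/8) = (1.684080)^(1/8) = 1.067322
Growth rate = 1.067322 − 1 = 0.067322 = 6.7322%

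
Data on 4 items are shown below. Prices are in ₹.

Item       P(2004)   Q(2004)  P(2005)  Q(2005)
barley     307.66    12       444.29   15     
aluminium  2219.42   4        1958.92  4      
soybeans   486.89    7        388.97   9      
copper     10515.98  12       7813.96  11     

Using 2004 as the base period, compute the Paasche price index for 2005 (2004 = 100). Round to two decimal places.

Paasche price index uses current-period quantities as weights.
ΣP(2005)·Q(2005) = 444.29×15 + 1958.92×4 + 388.97×9 + 7813.96×11 = 6664.35 + 7835.68 + 3500.73 + 85953.56 = 103954.32
ΣP(2004)·Q(2005) = 307.66×15 + 2219.42×4 + 486.89×9 + 10515.98×11 = 4614.9 + 8877.68 + 4382.01 + 115675.78 = 133550.37
Index = 103954.32 / 133550.37 × 100 = 77.8390

77.84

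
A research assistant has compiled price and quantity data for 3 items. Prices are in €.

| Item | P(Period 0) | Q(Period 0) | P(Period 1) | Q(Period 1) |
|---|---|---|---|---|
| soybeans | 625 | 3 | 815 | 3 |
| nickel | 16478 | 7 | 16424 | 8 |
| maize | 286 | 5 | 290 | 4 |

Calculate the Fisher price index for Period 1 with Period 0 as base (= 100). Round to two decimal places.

100.15

Laspeyres component (base-period weights):
ΣP(Period 1)Q(Period 0) = 815×3 + 16424×7 + 290×5 = 2445 + 114968 + 1450 = 118863
ΣP(Period 0)Q(Period 0) = 625×3 + 16478×7 + 286×5 = 1875 + 115346 + 1430 = 118651
L = 118863 / 118651 × 100 = 100.1787
Paasche component (current-period weights):
ΣP(Period 1)Q(Period 1) = 815×3 + 16424×8 + 290×4 = 2445 + 131392 + 1160 = 134997
ΣP(Period 0)Q(Period 1) = 625×3 + 16478×8 + 286×4 = 1875 + 131824 + 1144 = 134843
P = 134997 / 134843 × 100 = 100.1142
Fisher = √(L × P) = √(100.1787 × 100.1142) = 100.1464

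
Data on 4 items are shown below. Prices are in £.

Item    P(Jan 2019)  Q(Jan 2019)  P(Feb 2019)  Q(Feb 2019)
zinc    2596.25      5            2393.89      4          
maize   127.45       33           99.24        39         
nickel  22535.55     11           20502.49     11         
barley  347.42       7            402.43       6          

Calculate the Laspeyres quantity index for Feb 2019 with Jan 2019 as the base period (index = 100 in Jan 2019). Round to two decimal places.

99.19

Laspeyres quantity index uses base-period prices as weights.
ΣP(Jan 2019)·Q(Feb 2019) = 2596.25×4 + 127.45×39 + 22535.55×11 + 347.42×6 = 10385 + 4970.55 + 247891.05 + 2084.52 = 265331.12
ΣP(Jan 2019)·Q(Jan 2019) = 2596.25×5 + 127.45×33 + 22535.55×11 + 347.42×7 = 12981.25 + 4205.85 + 247891.05 + 2431.94 = 267510.09
Index = 265331.12 / 267510.09 × 100 = 99.1855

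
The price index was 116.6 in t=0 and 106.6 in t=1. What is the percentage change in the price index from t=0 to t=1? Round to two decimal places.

Change = (106.6 − 116.6) / 116.6 × 100
       = -10.0 / 116.6 × 100 = -8.5763%

-8.58%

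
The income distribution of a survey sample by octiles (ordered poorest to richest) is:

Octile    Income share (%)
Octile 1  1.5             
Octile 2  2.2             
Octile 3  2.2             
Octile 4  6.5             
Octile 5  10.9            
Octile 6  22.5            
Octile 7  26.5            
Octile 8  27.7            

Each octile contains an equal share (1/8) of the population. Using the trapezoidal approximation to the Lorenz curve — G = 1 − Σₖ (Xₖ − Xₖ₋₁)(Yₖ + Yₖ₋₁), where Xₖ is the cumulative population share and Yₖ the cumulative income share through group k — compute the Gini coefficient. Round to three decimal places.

Cumulative income shares Yₖ: 0.0150, 0.0370, 0.0590, 0.1240, 0.2330, 0.4580, 0.7230, 1.0000
Σ (Xₖ−Xₖ₋₁)(Yₖ+Yₖ₋₁) = (1/8)(0.0150+0.0000) + (1/8)(0.0370+0.0150) + (1/8)(0.0590+0.0370) + (1/8)(0.1240+0.0590) + (1/8)(0.2330+0.1240) + (1/8)(0.4580+0.2330) + (1/8)(0.7230+0.4580) + (1/8)(1.0000+0.7230)
  = 0.0019 + 0.0065 + 0.0120 + 0.0229 + 0.0446 + 0.0864 + 0.1476 + 0.2154 = 0.5373
G = 1 − 0.5373 = 0.4627

0.463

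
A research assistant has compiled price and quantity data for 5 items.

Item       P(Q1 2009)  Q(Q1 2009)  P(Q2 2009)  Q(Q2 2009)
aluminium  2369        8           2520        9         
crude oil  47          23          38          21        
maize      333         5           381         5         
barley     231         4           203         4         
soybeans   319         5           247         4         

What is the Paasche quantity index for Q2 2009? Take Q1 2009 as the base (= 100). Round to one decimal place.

Paasche quantity index uses current-period prices as weights.
ΣP(Q2 2009)·Q(Q2 2009) = 2520×9 + 38×21 + 381×5 + 203×4 + 247×4 = 22680 + 798 + 1905 + 812 + 988 = 27183
ΣP(Q2 2009)·Q(Q1 2009) = 2520×8 + 38×23 + 381×5 + 203×4 + 247×5 = 20160 + 874 + 1905 + 812 + 1235 = 24986
Index = 27183 / 24986 × 100 = 108.7929

108.8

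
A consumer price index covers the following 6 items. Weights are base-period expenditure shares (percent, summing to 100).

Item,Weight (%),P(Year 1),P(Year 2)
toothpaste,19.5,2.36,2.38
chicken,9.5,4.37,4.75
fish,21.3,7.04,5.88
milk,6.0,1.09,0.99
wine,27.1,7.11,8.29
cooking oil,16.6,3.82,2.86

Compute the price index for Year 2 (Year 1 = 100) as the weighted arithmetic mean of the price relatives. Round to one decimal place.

toothpaste: 19.5 × (2.38/2.36) = 19.5 × 1.008475 = 19.6653
chicken: 9.5 × (4.75/4.37) = 9.5 × 1.086957 = 10.3261
fish: 21.3 × (5.88/7.04) = 21.3 × 0.835227 = 17.7903
milk: 6.0 × (0.99/1.09) = 6.0 × 0.908257 = 5.4495
wine: 27.1 × (8.29/7.11) = 27.1 × 1.165963 = 31.5976
cooking oil: 16.6 × (2.86/3.82) = 16.6 × 0.748691 = 12.4283
Index = Σ wᵢ·(p₁ᵢ/p₀ᵢ) = 19.6653 + 10.3261 + 17.7903 + 5.4495 + 31.5976 + 12.4283 = 97.2571

97.3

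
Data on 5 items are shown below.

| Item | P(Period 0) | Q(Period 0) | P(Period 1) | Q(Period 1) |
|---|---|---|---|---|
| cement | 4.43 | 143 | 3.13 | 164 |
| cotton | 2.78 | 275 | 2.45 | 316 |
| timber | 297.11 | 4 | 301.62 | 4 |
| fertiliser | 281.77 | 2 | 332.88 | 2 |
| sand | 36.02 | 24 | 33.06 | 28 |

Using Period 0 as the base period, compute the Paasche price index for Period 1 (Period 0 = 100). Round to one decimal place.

Paasche price index uses current-period quantities as weights.
ΣP(Period 1)·Q(Period 1) = 3.13×164 + 2.45×316 + 301.62×4 + 332.88×2 + 33.06×28 = 513.32 + 774.2 + 1206.48 + 665.76 + 925.68 = 4085.44
ΣP(Period 0)·Q(Period 1) = 4.43×164 + 2.78×316 + 297.11×4 + 281.77×2 + 36.02×28 = 726.52 + 878.48 + 1188.44 + 563.54 + 1008.56 = 4365.54
Index = 4085.44 / 4365.54 × 100 = 93.5838

93.6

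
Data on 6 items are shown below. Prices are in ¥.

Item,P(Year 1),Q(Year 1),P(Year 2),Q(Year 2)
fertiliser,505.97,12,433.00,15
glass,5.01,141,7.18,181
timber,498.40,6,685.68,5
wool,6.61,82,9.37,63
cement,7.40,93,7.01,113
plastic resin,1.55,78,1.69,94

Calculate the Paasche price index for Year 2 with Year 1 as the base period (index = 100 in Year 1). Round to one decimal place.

103.0

Paasche price index uses current-period quantities as weights.
ΣP(Year 2)·Q(Year 2) = 433.00×15 + 7.18×181 + 685.68×5 + 9.37×63 + 7.01×113 + 1.69×94 = 6495 + 1299.58 + 3428.4 + 590.31 + 792.13 + 158.86 = 12764.28
ΣP(Year 1)·Q(Year 2) = 505.97×15 + 5.01×181 + 498.40×5 + 6.61×63 + 7.40×113 + 1.55×94 = 7589.55 + 906.81 + 2492 + 416.43 + 836.2 + 145.7 = 12386.69
Index = 12764.28 / 12386.69 × 100 = 103.0484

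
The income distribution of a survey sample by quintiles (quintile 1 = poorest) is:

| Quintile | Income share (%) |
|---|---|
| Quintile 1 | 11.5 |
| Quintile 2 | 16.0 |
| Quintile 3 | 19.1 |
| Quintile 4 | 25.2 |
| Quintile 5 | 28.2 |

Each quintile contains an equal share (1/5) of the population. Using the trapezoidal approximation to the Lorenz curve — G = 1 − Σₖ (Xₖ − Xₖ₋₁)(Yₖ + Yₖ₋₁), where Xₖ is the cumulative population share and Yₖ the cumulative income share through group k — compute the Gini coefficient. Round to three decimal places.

0.170

Cumulative income shares Yₖ: 0.1150, 0.2750, 0.4660, 0.7180, 1.0000
Σ (Xₖ−Xₖ₋₁)(Yₖ+Yₖ₋₁) = (1/5)(0.1150+0.0000) + (1/5)(0.2750+0.1150) + (1/5)(0.4660+0.2750) + (1/5)(0.7180+0.4660) + (1/5)(1.0000+0.7180)
  = 0.0230 + 0.0780 + 0.1482 + 0.2368 + 0.3436 = 0.8296
G = 1 − 0.8296 = 0.1704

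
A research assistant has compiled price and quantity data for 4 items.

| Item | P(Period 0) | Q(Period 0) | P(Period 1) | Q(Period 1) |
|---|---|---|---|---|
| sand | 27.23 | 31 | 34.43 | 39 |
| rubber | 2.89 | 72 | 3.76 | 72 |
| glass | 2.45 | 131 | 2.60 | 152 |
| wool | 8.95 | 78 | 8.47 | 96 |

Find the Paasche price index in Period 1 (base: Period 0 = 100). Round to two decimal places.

Paasche price index uses current-period quantities as weights.
ΣP(Period 1)·Q(Period 1) = 34.43×39 + 3.76×72 + 2.60×152 + 8.47×96 = 1342.77 + 270.72 + 395.2 + 813.12 = 2821.81
ΣP(Period 0)·Q(Period 1) = 27.23×39 + 2.89×72 + 2.45×152 + 8.95×96 = 1061.97 + 208.08 + 372.4 + 859.2 = 2501.65
Index = 2821.81 / 2501.65 × 100 = 112.7980

112.80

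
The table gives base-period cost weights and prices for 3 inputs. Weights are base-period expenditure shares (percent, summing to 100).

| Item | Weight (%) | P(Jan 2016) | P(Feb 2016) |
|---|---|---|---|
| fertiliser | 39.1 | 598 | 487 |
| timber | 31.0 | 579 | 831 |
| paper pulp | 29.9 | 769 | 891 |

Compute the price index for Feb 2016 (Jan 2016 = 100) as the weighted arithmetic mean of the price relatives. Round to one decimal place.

fertiliser: 39.1 × (487/598) = 39.1 × 0.814381 = 31.8423
timber: 31.0 × (831/579) = 31.0 × 1.435233 = 44.4922
paper pulp: 29.9 × (891/769) = 29.9 × 1.158648 = 34.6436
Index = Σ wᵢ·(p₁ᵢ/p₀ᵢ) = 31.8423 + 44.4922 + 34.6436 = 110.9781

111.0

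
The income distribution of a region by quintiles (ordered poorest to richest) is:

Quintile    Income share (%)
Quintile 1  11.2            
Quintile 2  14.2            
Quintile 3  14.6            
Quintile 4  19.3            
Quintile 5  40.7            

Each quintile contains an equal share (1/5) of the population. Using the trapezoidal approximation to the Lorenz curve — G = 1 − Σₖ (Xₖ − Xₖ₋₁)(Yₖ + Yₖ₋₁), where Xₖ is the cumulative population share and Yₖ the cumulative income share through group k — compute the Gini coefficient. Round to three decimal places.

0.256

Cumulative income shares Yₖ: 0.1120, 0.2540, 0.4000, 0.5930, 1.0000
Σ (Xₖ−Xₖ₋₁)(Yₖ+Yₖ₋₁) = (1/5)(0.1120+0.0000) + (1/5)(0.2540+0.1120) + (1/5)(0.4000+0.2540) + (1/5)(0.5930+0.4000) + (1/5)(1.0000+0.5930)
  = 0.0224 + 0.0732 + 0.1308 + 0.1986 + 0.3186 = 0.7436
G = 1 − 0.7436 = 0.2564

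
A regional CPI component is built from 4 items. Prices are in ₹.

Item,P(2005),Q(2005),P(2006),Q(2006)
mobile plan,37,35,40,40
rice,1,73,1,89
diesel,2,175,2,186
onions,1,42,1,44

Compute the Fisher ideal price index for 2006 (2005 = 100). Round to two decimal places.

Laspeyres component (base-period weights):
ΣP(2006)Q(2005) = 40×35 + 1×73 + 2×175 + 1×42 = 1400 + 73 + 350 + 42 = 1865
ΣP(2005)Q(2005) = 37×35 + 1×73 + 2×175 + 1×42 = 1295 + 73 + 350 + 42 = 1760
L = 1865 / 1760 × 100 = 105.9659
Paasche component (current-period weights):
ΣP(2006)Q(2006) = 40×40 + 1×89 + 2×186 + 1×44 = 1600 + 89 + 372 + 44 = 2105
ΣP(2005)Q(2006) = 37×40 + 1×89 + 2×186 + 1×44 = 1480 + 89 + 372 + 44 = 1985
P = 2105 / 1985 × 100 = 106.0453
Fisher = √(L × P) = √(105.9659 × 106.0453) = 106.0056

106.01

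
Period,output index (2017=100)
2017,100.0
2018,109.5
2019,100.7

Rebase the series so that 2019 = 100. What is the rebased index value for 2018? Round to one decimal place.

108.7

Rebased(2018) = 109.5 / 100.7 × 100 = 108.7388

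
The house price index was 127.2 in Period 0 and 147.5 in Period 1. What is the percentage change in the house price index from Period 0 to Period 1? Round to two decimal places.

15.96%

Change = (147.5 − 127.2) / 127.2 × 100
       = 20.3 / 127.2 × 100 = 15.9591%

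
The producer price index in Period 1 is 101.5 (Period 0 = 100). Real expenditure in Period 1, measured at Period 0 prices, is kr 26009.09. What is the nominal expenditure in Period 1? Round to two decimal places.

26399.23

Nominal = Real × (Index/100) = 26009.09 × (101.5/100)
        = 26009.09 × 1.015 = 26399.2263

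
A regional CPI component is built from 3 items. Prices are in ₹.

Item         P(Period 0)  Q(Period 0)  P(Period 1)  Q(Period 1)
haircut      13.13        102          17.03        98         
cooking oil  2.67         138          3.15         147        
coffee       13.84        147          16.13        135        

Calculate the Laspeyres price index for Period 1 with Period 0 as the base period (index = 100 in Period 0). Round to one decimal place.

121.4

Laspeyres price index uses base-period quantities as weights.
ΣP(Period 1)·Q(Period 0) = 17.03×102 + 3.15×138 + 16.13×147 = 1737.06 + 434.7 + 2371.11 = 4542.87
ΣP(Period 0)·Q(Period 0) = 13.13×102 + 2.67×138 + 13.84×147 = 1339.26 + 368.46 + 2034.48 = 3742.2
Index = 4542.87 / 3742.2 × 100 = 121.3957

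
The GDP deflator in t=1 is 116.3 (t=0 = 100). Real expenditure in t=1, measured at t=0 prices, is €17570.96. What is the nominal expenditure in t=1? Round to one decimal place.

Nominal = Real × (Index/100) = 17570.96 × (116.3/100)
        = 17570.96 × 1.163 = 20435.0265

20435.0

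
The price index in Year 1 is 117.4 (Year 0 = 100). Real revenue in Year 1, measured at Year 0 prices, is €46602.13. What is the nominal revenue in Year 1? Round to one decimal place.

Nominal = Real × (Index/100) = 46602.13 × (117.4/100)
        = 46602.13 × 1.174 = 54710.9006

54710.9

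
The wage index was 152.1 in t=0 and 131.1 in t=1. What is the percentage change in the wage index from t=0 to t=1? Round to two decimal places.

Change = (131.1 − 152.1) / 152.1 × 100
       = -21.0 / 152.1 × 100 = -13.8067%

-13.81%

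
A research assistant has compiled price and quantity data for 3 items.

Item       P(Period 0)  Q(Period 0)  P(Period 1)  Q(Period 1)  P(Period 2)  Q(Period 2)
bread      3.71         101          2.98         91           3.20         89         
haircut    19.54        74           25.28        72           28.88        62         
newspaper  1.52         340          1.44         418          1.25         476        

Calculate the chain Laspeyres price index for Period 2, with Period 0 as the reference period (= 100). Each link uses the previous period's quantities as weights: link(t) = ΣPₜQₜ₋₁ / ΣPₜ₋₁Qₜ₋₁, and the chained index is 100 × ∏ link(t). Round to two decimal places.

Link Period 0→Period 1:
ΣP(Period 1)Q(Period 0) = 2.98×101 + 25.28×74 + 1.44×340 = 300.98 + 1870.72 + 489.6 = 2661.3
ΣP(Period 0)Q(Period 0) = 3.71×101 + 19.54×74 + 1.52×340 = 374.71 + 1445.96 + 516.8 = 2337.47
link = 2661.3/2337.47 = 1.138539
Link Period 1→Period 2:
ΣP(Period 2)Q(Period 1) = 3.20×91 + 28.88×72 + 1.25×418 = 291.2 + 2079.36 + 522.5 = 2893.06
ΣP(Period 1)Q(Period 1) = 2.98×91 + 25.28×72 + 1.44×418 = 271.18 + 1820.16 + 601.92 = 2693.26
link = 2893.06/2693.26 = 1.074185
Chained index = 100 × 1.138539 × 1.074185 = 122.3001

122.30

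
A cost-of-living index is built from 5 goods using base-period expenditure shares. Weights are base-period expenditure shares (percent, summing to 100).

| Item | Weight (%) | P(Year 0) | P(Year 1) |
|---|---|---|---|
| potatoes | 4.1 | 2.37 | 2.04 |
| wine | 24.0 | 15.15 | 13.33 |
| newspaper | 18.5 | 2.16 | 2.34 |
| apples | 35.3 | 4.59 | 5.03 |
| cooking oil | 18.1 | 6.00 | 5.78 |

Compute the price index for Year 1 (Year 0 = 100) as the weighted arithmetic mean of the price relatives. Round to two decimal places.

potatoes: 4.1 × (2.04/2.37) = 4.1 × 0.860759 = 3.5291
wine: 24.0 × (13.33/15.15) = 24.0 × 0.879868 = 21.1168
newspaper: 18.5 × (2.34/2.16) = 18.5 × 1.083333 = 20.0417
apples: 35.3 × (5.03/4.59) = 35.3 × 1.095861 = 38.6839
cooking oil: 18.1 × (5.78/6.00) = 18.1 × 0.963333 = 17.4363
Index = Σ wᵢ·(p₁ᵢ/p₀ᵢ) = 3.5291 + 21.1168 + 20.0417 + 38.6839 + 17.4363 = 100.8078

100.81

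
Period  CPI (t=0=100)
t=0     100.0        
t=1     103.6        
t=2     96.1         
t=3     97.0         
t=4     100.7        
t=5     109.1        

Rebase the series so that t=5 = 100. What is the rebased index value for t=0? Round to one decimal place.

91.7

Rebased(t=0) = 100.0 / 109.1 × 100 = 91.6590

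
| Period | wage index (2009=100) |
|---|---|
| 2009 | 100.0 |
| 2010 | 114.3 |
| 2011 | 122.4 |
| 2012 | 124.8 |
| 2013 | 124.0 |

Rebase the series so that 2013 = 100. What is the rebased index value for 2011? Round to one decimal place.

Rebased(2011) = 122.4 / 124.0 × 100 = 98.7097

98.7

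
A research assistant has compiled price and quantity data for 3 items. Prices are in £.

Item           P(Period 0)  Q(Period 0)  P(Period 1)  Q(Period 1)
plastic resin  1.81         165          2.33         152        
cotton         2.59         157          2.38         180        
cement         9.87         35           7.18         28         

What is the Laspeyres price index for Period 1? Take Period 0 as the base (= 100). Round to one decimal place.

Laspeyres price index uses base-period quantities as weights.
ΣP(Period 1)·Q(Period 0) = 2.33×165 + 2.38×157 + 7.18×35 = 384.45 + 373.66 + 251.3 = 1009.41
ΣP(Period 0)·Q(Period 0) = 1.81×165 + 2.59×157 + 9.87×35 = 298.65 + 406.63 + 345.45 = 1050.73
Index = 1009.41 / 1050.73 × 100 = 96.0675

96.1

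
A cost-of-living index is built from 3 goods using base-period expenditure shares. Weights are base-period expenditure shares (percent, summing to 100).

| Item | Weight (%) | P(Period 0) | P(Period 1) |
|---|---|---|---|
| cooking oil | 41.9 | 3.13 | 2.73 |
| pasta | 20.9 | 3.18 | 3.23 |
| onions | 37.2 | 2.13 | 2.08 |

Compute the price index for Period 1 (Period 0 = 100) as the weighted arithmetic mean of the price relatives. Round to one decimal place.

94.1

cooking oil: 41.9 × (2.73/3.13) = 41.9 × 0.872204 = 36.5454
pasta: 20.9 × (3.23/3.18) = 20.9 × 1.015723 = 21.2286
onions: 37.2 × (2.08/2.13) = 37.2 × 0.976526 = 36.3268
Index = Σ wᵢ·(p₁ᵢ/p₀ᵢ) = 36.5454 + 21.2286 + 36.3268 = 94.1007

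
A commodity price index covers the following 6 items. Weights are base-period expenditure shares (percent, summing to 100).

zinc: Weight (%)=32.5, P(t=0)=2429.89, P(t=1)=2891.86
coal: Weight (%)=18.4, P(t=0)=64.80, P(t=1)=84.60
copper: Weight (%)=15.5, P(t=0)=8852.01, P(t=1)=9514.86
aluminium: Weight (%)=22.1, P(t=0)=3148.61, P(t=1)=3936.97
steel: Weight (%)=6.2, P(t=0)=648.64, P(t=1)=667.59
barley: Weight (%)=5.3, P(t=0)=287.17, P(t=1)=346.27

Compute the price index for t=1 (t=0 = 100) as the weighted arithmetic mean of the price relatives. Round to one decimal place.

119.8

zinc: 32.5 × (2891.86/2429.89) = 32.5 × 1.190120 = 38.6789
coal: 18.4 × (84.60/64.80) = 18.4 × 1.305556 = 24.0222
copper: 15.5 × (9514.86/8852.01) = 15.5 × 1.074881 = 16.6607
aluminium: 22.1 × (3936.97/3148.61) = 22.1 × 1.250384 = 27.6335
steel: 6.2 × (667.59/648.64) = 6.2 × 1.029215 = 6.3811
barley: 5.3 × (346.27/287.17) = 5.3 × 1.205801 = 6.3907
Index = Σ wᵢ·(p₁ᵢ/p₀ᵢ) = 38.6789 + 24.0222 + 16.6607 + 27.6335 + 6.3811 + 6.3907 = 119.7671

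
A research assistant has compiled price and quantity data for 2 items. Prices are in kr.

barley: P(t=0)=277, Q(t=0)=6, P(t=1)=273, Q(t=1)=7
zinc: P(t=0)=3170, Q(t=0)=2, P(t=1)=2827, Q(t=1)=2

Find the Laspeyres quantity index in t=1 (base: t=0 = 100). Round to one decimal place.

Laspeyres quantity index uses base-period prices as weights.
ΣP(t=0)·Q(t=1) = 277×7 + 3170×2 = 1939 + 6340 = 8279
ΣP(t=0)·Q(t=0) = 277×6 + 3170×2 = 1662 + 6340 = 8002
Index = 8279 / 8002 × 100 = 103.4616

103.5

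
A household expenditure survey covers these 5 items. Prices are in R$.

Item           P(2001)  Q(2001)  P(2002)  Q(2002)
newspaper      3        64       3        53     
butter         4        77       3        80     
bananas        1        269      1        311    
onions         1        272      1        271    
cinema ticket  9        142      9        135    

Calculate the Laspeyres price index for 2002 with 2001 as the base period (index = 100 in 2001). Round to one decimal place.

Laspeyres price index uses base-period quantities as weights.
ΣP(2002)·Q(2001) = 3×64 + 3×77 + 1×269 + 1×272 + 9×142 = 192 + 231 + 269 + 272 + 1278 = 2242
ΣP(2001)·Q(2001) = 3×64 + 4×77 + 1×269 + 1×272 + 9×142 = 192 + 308 + 269 + 272 + 1278 = 2319
Index = 2242 / 2319 × 100 = 96.6796

96.7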